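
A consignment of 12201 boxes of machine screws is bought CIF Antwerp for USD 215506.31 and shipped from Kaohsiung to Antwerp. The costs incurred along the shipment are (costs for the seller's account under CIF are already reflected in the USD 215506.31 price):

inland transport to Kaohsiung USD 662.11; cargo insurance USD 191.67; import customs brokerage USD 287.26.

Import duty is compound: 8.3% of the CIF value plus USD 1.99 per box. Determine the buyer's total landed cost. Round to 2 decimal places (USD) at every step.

CIF: the seller pays costs through ocean freight and marine insurance to the destination port.
Already in the invoice (seller's account under CIF): inland to port, insurance — exclude.
The CIF price already equals the CIF value: 215506.31
Ad valorem component: 215506.31 × 8.3% = 17887.02
Specific component: 12201 × 1.99 = 24279.99
Import duty = 17887.02 + 24279.99 = 42167.01
Buyer bears: brokerage 287.26 + duty 42167.01 = 42454.27
Landed cost = invoice 215506.31 + 42454.27 = 257960.58

Total landed cost: USD 257960.58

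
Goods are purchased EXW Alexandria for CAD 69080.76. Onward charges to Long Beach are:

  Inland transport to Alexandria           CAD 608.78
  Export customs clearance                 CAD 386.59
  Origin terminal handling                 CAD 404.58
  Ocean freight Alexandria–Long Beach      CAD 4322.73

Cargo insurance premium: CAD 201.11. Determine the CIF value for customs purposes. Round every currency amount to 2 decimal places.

CIF value: CAD 75004.55

CIF = EXW price + pre-shipment costs + freight + insurance
CIF = 69080.76 + 608.78 + 386.59 + 404.58 + 4322.73 + 201.11 = 75004.55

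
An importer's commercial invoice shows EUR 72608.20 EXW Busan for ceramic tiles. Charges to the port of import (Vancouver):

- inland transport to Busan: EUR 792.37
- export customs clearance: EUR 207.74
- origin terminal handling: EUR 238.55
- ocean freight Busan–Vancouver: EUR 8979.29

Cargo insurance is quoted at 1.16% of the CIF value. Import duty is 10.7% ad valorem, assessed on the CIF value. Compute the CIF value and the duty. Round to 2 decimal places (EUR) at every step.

Let C be the CIF value. C = EXW price + pre-shipment costs + freight + 1.16% × C
C − 1.16% × C = 72608.20 + 792.37 + 207.74 + 238.55 + 8979.29
0.9884 × C = 82826.15
C = 82826.15 / 0.9884 = 83798.21
Insurance premium = 1.16% × 83798.21 = 972.06
Import duty = 83798.21 × 10.7% = 8966.41

CIF value: EUR 83798.21; import duty: EUR 8966.41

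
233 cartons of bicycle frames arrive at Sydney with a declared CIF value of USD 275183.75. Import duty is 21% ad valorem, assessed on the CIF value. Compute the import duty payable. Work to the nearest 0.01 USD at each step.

Import duty = 275183.75 × 21% = 57788.59

Import duty: USD 57788.59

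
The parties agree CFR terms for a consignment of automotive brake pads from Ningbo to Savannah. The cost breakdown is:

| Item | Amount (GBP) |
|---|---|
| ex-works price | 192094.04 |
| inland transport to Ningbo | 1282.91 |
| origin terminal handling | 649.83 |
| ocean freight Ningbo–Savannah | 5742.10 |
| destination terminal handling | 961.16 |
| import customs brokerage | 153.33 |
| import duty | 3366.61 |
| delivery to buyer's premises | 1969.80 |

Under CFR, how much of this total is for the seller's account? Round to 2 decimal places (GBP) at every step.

CFR: the seller pays costs through ocean freight to the destination port, but not insurance.
Seller's account: goods 192094.04 + inland to port 1282.91 + origin terminal 649.83 + freight 5742.10 = 199768.88
Buyer's account: destination terminal 961.16 + brokerage 153.33 + duty 3366.61 + delivery 1969.80 = 6450.90

Seller's account: GBP 199768.88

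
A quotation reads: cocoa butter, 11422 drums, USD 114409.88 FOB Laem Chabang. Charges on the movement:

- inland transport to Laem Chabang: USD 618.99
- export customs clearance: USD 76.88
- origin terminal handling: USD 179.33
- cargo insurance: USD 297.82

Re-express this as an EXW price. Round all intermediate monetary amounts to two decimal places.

EXW price: USD 113534.68

Not relevant to the conversion: insurance — on the buyer under both terms; not part of either seller's price.
From FOB to EXW, the seller no longer bears: inland to port, export clearance, origin terminal.
EXW price = 114409.88 − 618.99 − 76.88 − 179.33 = 113534.68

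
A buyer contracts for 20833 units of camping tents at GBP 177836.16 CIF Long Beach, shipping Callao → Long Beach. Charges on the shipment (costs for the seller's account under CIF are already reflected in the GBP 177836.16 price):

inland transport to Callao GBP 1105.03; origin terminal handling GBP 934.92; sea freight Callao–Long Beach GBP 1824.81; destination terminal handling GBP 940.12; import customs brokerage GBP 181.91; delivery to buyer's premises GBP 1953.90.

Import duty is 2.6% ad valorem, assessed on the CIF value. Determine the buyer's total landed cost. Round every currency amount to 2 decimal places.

CIF: the seller pays costs through ocean freight and marine insurance to the destination port.
Already in the invoice (seller's account under CIF): inland to port, origin terminal, freight — exclude.
The CIF price already equals the CIF value: 177836.16
Import duty = 177836.16 × 2.6% = 4623.74
Buyer bears: destination terminal 940.12 + brokerage 181.91 + delivery 1953.90 + duty 4623.74 = 7699.67
Landed cost = invoice 177836.16 + 7699.67 = 185535.83

Total landed cost: GBP 185535.83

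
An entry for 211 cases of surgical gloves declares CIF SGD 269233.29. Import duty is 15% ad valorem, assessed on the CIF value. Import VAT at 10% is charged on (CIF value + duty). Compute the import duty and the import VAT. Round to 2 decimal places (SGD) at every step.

Import duty = 269233.29 × 15% = 40384.99
VAT base = CIF + duty = 269233.29 + 40384.99 = 309618.28
Import VAT = 309618.28 × 10% = 30961.83

Import duty: SGD 40384.99; import VAT: SGD 30961.83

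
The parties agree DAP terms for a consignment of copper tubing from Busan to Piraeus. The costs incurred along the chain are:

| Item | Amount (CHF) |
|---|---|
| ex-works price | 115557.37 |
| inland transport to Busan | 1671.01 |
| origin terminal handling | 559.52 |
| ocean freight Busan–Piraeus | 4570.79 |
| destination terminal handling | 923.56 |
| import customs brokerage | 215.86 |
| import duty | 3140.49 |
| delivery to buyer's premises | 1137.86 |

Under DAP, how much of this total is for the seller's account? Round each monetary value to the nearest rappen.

Seller's account: CHF 124420.11

DAP: the seller bears all costs to the named destination except import duty and clearance.
Seller's account: goods 115557.37 + inland to port 1671.01 + origin terminal 559.52 + freight 4570.79 + destination terminal 923.56 + delivery 1137.86 = 124420.11
Buyer's account: brokerage 215.86 + duty 3140.49 = 3356.35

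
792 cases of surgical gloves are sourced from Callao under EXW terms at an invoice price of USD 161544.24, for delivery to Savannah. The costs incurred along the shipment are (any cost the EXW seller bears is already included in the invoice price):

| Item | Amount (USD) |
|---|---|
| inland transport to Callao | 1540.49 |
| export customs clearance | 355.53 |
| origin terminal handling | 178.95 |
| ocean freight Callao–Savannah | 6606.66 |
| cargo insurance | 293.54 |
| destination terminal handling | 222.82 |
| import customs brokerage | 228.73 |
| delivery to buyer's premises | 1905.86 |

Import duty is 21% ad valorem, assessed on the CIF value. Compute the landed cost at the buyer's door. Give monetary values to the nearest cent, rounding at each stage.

EXW: the seller makes goods available at their premises; the buyer bears all onward costs.
CIF value = EXW price + inland to port + export clearance + origin terminal + freight + insurance = 161544.24 + 1540.49 + 355.53 + 178.95 + 6606.66 + 293.54 = 170519.41
Import duty = 170519.41 × 21% = 35809.08
Buyer bears: inland to port 1540.49 + export clearance 355.53 + origin terminal 178.95 + freight 6606.66 + insurance 293.54 + destination terminal 222.82 + brokerage 228.73 + delivery 1905.86 + duty 35809.08 = 47141.66
Landed cost = invoice 161544.24 + 47141.66 = 208685.90

Total landed cost: USD 208685.90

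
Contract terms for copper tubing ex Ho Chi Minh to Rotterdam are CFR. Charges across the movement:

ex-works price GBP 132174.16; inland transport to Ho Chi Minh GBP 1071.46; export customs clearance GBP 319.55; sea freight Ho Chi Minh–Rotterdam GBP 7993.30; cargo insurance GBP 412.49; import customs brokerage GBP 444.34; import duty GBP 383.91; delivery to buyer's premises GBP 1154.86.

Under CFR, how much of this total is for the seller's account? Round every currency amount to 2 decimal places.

CFR: the seller pays costs through ocean freight to the destination port, but not insurance.
Seller's account: goods 132174.16 + inland to port 1071.46 + export clearance 319.55 + freight 7993.30 = 141558.47
Buyer's account: insurance 412.49 + brokerage 444.34 + duty 383.91 + delivery 1154.86 = 2395.60

Seller's account: GBP 141558.47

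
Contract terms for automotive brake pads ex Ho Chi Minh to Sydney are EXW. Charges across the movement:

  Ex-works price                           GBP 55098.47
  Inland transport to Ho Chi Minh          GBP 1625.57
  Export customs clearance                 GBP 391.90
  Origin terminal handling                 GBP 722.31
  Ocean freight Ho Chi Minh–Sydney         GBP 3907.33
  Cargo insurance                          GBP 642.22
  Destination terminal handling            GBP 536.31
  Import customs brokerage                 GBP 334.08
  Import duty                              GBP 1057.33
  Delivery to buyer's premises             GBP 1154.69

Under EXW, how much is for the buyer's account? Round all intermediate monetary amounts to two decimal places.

Buyer's account: GBP 10371.74

EXW: the seller makes goods available at their premises; the buyer bears all onward costs.
Seller's account: goods 55098.47 = 55098.47
Buyer's account: inland to port 1625.57 + export clearance 391.90 + origin terminal 722.31 + freight 3907.33 + insurance 642.22 + destination terminal 536.31 + brokerage 334.08 + duty 1057.33 + delivery 1154.69 = 10371.74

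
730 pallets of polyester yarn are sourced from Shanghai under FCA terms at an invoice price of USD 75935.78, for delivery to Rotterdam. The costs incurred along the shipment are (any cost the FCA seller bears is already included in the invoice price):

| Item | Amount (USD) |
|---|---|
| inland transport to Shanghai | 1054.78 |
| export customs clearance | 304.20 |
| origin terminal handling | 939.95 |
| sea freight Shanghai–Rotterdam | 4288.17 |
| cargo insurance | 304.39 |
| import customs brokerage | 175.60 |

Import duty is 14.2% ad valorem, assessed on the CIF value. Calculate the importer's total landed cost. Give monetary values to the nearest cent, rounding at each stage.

Total landed cost: USD 93212.39

FCA: the seller delivers export-cleared goods to the carrier; the buyer bears costs from that point.
Already in the invoice (seller's account under FCA): inland to port, export clearance — exclude.
CIF value = FCA price + origin terminal + freight + insurance = 75935.78 + 939.95 + 4288.17 + 304.39 = 81468.29
Import duty = 81468.29 × 14.2% = 11568.50
Buyer bears: origin terminal 939.95 + freight 4288.17 + insurance 304.39 + brokerage 175.60 + duty 11568.50 = 17276.61
Landed cost = invoice 75935.78 + 17276.61 = 93212.39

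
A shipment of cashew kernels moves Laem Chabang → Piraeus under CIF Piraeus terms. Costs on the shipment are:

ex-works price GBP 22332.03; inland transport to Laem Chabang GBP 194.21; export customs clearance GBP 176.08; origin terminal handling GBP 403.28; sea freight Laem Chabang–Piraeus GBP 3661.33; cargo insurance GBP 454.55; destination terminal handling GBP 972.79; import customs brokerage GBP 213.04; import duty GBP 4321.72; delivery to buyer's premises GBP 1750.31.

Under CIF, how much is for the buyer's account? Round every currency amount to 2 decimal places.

CIF: the seller pays costs through ocean freight and marine insurance to the destination port.
Seller's account: goods 22332.03 + inland to port 194.21 + export clearance 176.08 + origin terminal 403.28 + freight 3661.33 + insurance 454.55 = 27221.48
Buyer's account: destination terminal 972.79 + brokerage 213.04 + duty 4321.72 + delivery 1750.31 = 7257.86

Buyer's account: GBP 7257.86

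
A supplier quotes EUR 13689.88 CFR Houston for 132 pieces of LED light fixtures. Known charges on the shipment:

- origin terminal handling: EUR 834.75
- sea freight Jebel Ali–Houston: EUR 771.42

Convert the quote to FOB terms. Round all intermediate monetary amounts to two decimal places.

FOB price: EUR 12918.46

Not relevant to the conversion: origin terminal — on the seller under both CFR and FOB; already in the CFR price and stays in the FOB price.
From CFR to FOB, the seller no longer bears: freight.
FOB price = 13689.88 − 771.42 = 12918.46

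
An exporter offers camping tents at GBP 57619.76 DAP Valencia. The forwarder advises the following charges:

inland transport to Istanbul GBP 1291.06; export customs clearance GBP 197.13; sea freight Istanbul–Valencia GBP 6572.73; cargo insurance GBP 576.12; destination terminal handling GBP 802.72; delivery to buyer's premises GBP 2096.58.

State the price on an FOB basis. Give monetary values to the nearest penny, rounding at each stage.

Not relevant to the conversion: inland to port, export clearance — on the seller under both DAP and FOB; already in the DAP price and stays in the FOB price.
From DAP to FOB, the seller no longer bears: freight, insurance, destination terminal, delivery.
FOB price = 57619.76 − 6572.73 − 576.12 − 802.72 − 2096.58 = 47571.61

FOB price: GBP 47571.61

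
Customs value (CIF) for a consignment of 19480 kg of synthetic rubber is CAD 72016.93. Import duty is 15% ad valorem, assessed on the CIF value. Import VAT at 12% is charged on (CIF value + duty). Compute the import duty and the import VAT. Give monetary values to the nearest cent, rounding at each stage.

Import duty: CAD 10802.54; import VAT: CAD 9938.34

Import duty = 72016.93 × 15% = 10802.54
VAT base = CIF + duty = 72016.93 + 10802.54 = 82819.47
Import VAT = 82819.47 × 12% = 9938.34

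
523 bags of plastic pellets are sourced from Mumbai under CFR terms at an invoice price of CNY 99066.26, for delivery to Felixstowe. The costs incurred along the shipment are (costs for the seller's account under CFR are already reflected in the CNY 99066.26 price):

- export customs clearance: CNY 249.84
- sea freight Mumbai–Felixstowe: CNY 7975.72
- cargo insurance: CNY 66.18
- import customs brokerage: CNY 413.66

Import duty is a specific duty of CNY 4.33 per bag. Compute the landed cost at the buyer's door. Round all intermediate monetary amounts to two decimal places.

CFR: the seller pays costs through ocean freight to the destination port, but not insurance.
Already in the invoice (seller's account under CFR): export clearance, freight — exclude.
CIF value = CFR price + insurance = 99066.26 + 66.18 = 99132.44
Import duty = 523 × 4.33 = 2264.59
Buyer bears: insurance 66.18 + brokerage 413.66 + duty 2264.59 = 2744.43
Landed cost = invoice 99066.26 + 2744.43 = 101810.69

Total landed cost: CNY 101810.69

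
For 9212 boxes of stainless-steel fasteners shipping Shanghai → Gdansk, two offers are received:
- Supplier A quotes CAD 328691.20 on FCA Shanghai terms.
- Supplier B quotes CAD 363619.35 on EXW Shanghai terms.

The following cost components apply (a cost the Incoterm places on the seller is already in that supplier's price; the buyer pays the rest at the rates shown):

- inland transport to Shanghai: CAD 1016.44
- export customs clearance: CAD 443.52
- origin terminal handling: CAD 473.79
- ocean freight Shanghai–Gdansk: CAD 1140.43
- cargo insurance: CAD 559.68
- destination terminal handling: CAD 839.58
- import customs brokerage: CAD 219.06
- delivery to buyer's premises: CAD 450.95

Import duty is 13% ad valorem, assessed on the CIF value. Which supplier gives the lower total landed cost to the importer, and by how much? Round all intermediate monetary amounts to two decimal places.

Supplier A (FCA):
CIF value = FCA price + origin terminal + freight + insurance = 328691.20 + 473.79 + 1140.43 + 559.68 = 330865.10
Import duty = 330865.10 × 13% = 43012.46
Buyer bears (A): 473.79 + 1140.43 + 559.68 + 839.58 + 219.06 + 450.95 = 3683.49
Landed cost (A) = invoice 328691.20 + 3683.49 + duty 43012.46 = 375387.15
Supplier B (EXW):
CIF value = EXW price + inland to port + export clearance + origin terminal + freight + insurance = 363619.35 + 1016.44 + 443.52 + 473.79 + 1140.43 + 559.68 = 367253.21
Import duty = 367253.21 × 13% = 47742.92
Buyer bears (B): 1016.44 + 443.52 + 473.79 + 1140.43 + 559.68 + 839.58 + 219.06 + 450.95 = 5143.45
Landed cost (B) = invoice 363619.35 + 5143.45 + duty 47742.92 = 416505.72
Difference = |375387.15 − 416505.72| = 41118.57

Supplier A is cheaper by CAD 41118.57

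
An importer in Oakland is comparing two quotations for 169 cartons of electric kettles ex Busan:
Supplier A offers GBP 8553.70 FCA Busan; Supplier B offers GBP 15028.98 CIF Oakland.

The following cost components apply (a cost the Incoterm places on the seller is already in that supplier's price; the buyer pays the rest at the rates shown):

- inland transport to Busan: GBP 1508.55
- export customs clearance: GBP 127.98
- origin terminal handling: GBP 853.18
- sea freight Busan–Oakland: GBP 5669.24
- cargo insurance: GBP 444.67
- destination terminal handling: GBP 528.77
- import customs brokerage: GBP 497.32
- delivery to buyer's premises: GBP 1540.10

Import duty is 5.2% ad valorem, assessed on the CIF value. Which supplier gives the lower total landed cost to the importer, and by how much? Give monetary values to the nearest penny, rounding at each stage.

Supplier A (FCA):
CIF value = FCA price + origin terminal + freight + insurance = 8553.70 + 853.18 + 5669.24 + 444.67 = 15520.79
Import duty = 15520.79 × 5.2% = 807.08
Buyer bears (A): 853.18 + 5669.24 + 444.67 + 528.77 + 497.32 + 1540.10 = 9533.28
Landed cost (A) = invoice 8553.70 + 9533.28 + duty 807.08 = 18894.06
Supplier B (CIF):
The CIF price already equals the CIF value: 15028.98
Import duty = 15028.98 × 5.2% = 781.51
Buyer bears (B): 528.77 + 497.32 + 1540.10 = 2566.19
Landed cost (B) = invoice 15028.98 + 2566.19 + duty 781.51 = 18376.68
Difference = |18894.06 − 18376.68| = 517.38

Supplier B is cheaper by GBP 517.38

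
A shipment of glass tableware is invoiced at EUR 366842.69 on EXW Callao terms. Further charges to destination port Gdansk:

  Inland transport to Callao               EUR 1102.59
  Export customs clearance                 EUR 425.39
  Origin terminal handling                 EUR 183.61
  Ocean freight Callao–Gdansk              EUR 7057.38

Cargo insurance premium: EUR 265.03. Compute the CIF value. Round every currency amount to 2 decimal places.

CIF = EXW price + pre-shipment costs + freight + insurance
CIF = 366842.69 + 1102.59 + 425.39 + 183.61 + 7057.38 + 265.03 = 375876.69

CIF value: EUR 375876.69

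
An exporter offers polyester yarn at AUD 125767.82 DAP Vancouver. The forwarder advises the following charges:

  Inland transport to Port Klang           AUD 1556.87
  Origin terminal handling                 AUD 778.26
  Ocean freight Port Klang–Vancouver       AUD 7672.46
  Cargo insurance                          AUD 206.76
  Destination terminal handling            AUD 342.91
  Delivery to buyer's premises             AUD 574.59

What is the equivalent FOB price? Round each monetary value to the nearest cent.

FOB price: AUD 116971.10

Not relevant to the conversion: inland to port, origin terminal — on the seller under both DAP and FOB; already in the DAP price and stays in the FOB price.
From DAP to FOB, the seller no longer bears: freight, insurance, destination terminal, delivery.
FOB price = 125767.82 − 7672.46 − 206.76 − 342.91 − 574.59 = 116971.10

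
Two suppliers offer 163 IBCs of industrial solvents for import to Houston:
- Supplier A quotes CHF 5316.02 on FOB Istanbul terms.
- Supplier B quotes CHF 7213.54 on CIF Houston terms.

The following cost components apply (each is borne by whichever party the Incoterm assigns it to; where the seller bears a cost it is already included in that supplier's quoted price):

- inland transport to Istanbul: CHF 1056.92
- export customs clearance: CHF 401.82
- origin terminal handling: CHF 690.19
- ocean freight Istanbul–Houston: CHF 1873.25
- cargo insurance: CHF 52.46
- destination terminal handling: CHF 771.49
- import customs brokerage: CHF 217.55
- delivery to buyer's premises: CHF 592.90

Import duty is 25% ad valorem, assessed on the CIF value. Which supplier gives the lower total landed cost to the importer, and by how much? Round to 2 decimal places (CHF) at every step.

Supplier A (FOB):
CIF value = FOB price + freight + insurance = 5316.02 + 1873.25 + 52.46 = 7241.73
Import duty = 7241.73 × 25% = 1810.43
Buyer bears (A): 1873.25 + 52.46 + 771.49 + 217.55 + 592.90 = 3507.65
Landed cost (A) = invoice 5316.02 + 3507.65 + duty 1810.43 = 10634.10
Supplier B (CIF):
The CIF price already equals the CIF value: 7213.54
Import duty = 7213.54 × 25% = 1803.39
Buyer bears (B): 771.49 + 217.55 + 592.90 = 1581.94
Landed cost (B) = invoice 7213.54 + 1581.94 + duty 1803.39 = 10598.87
Difference = |10634.10 − 10598.87| = 35.23

Supplier B is cheaper by CHF 35.23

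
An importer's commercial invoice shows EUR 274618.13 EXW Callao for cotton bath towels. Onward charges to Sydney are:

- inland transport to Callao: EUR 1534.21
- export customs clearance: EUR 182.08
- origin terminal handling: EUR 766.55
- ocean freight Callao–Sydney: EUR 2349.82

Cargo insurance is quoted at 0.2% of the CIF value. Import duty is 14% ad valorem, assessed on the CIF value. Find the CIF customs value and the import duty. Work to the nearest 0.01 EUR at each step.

Let C be the CIF value. C = EXW price + pre-shipment costs + freight + 0.2% × C
C − 0.2% × C = 274618.13 + 1534.21 + 182.08 + 766.55 + 2349.82
0.998 × C = 279450.79
C = 279450.79 / 0.998 = 280010.81
Insurance premium = 0.2% × 280010.81 = 560.02
Import duty = 280010.81 × 14% = 39201.51

CIF value: EUR 280010.81; import duty: EUR 39201.51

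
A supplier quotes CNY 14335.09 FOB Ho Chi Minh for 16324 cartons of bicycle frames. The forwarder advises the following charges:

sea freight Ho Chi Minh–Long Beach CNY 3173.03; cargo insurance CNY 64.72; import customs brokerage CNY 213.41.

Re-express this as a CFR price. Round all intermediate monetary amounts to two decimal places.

Not relevant to the conversion: brokerage, insurance — on the buyer under both terms; not part of either seller's price.
From FOB to CFR, the seller additionally bears: freight.
CFR price = 14335.09 + 3173.03 = 17508.12

CFR price: CNY 17508.12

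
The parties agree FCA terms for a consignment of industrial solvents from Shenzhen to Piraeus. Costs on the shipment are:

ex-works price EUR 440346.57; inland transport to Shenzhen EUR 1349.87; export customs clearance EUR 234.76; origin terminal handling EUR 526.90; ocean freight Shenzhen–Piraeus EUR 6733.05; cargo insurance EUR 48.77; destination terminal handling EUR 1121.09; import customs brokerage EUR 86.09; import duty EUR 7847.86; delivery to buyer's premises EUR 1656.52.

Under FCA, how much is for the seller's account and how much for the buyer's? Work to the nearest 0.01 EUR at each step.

Seller: EUR 441931.20; buyer: EUR 18020.28

FCA: the seller delivers export-cleared goods to the carrier; the buyer bears costs from that point.
Seller's account: goods 440346.57 + inland to port 1349.87 + export clearance 234.76 = 441931.20
Buyer's account: origin terminal 526.90 + freight 6733.05 + insurance 48.77 + destination terminal 1121.09 + brokerage 86.09 + duty 7847.86 + delivery 1656.52 = 18020.28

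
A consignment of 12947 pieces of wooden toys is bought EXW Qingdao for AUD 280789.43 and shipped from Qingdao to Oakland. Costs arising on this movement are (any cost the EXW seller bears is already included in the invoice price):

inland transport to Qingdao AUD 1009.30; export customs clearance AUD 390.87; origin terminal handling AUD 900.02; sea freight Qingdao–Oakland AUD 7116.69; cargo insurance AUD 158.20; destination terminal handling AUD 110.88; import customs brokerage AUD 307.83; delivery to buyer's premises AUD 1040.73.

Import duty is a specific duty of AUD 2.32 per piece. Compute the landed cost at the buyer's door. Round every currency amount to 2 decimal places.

Total landed cost: AUD 321860.99

EXW: the seller makes goods available at their premises; the buyer bears all onward costs.
CIF value = EXW price + inland to port + export clearance + origin terminal + freight + insurance = 280789.43 + 1009.30 + 390.87 + 900.02 + 7116.69 + 158.20 = 290364.51
Import duty = 12947 × 2.32 = 30037.04
Buyer bears: inland to port 1009.30 + export clearance 390.87 + origin terminal 900.02 + freight 7116.69 + insurance 158.20 + destination terminal 110.88 + brokerage 307.83 + delivery 1040.73 + duty 30037.04 = 41071.56
Landed cost = invoice 280789.43 + 41071.56 = 321860.99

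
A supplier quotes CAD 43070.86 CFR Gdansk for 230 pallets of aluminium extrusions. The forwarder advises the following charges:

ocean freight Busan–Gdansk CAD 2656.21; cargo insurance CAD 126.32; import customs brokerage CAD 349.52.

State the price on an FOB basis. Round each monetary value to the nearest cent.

Not relevant to the conversion: brokerage, insurance — on the buyer under both terms; not part of either seller's price.
From CFR to FOB, the seller no longer bears: freight.
FOB price = 43070.86 − 2656.21 = 40414.65

FOB price: CAD 40414.65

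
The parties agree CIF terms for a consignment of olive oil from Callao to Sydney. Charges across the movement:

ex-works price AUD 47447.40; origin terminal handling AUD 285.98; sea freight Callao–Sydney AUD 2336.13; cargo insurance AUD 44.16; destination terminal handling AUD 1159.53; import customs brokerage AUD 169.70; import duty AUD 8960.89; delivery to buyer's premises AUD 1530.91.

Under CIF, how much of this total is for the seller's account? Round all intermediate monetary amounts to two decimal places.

Seller's account: AUD 50113.67

CIF: the seller pays costs through ocean freight and marine insurance to the destination port.
Seller's account: goods 47447.40 + origin terminal 285.98 + freight 2336.13 + insurance 44.16 = 50113.67
Buyer's account: destination terminal 1159.53 + brokerage 169.70 + duty 8960.89 + delivery 1530.91 = 11821.03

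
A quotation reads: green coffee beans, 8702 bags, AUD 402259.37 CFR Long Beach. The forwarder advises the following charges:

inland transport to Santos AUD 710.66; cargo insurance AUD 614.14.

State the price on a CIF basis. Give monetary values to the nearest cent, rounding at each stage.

Not relevant to the conversion: inland to port — on the seller under both CFR and CIF; already in the CFR price and stays in the CIF price.
From CFR to CIF, the seller additionally bears: insurance.
CIF price = 402259.37 + 614.14 = 402873.51

CIF price: AUD 402873.51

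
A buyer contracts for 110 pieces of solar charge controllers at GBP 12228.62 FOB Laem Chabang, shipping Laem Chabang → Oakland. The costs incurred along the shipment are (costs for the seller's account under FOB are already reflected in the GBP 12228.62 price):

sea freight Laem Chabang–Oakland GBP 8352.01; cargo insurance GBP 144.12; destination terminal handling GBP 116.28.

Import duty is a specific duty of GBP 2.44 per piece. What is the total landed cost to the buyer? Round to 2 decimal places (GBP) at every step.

FOB: the seller bears costs until goods are on board at the origin port; the buyer bears freight, insurance and all costs thereafter.
CIF value = FOB price + freight + insurance = 12228.62 + 8352.01 + 144.12 = 20724.75
Import duty = 110 × 2.44 = 268.40
Buyer bears: freight 8352.01 + insurance 144.12 + destination terminal 116.28 + duty 268.40 = 8880.81
Landed cost = invoice 12228.62 + 8880.81 = 21109.43

Total landed cost: GBP 21109.43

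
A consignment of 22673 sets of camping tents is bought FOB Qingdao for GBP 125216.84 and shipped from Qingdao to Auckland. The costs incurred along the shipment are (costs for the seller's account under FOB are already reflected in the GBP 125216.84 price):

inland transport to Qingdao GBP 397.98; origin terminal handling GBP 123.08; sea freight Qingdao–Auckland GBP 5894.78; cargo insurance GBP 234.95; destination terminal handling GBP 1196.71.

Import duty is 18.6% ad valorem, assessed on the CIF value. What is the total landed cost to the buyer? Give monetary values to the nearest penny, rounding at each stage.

Total landed cost: GBP 156973.74

FOB: the seller bears costs until goods are on board at the origin port; the buyer bears freight, insurance and all costs thereafter.
Already in the invoice (seller's account under FOB): inland to port, origin terminal — exclude.
CIF value = FOB price + freight + insurance = 125216.84 + 5894.78 + 234.95 = 131346.57
Import duty = 131346.57 × 18.6% = 24430.46
Buyer bears: freight 5894.78 + insurance 234.95 + destination terminal 1196.71 + duty 24430.46 = 31756.90
Landed cost = invoice 125216.84 + 31756.90 = 156973.74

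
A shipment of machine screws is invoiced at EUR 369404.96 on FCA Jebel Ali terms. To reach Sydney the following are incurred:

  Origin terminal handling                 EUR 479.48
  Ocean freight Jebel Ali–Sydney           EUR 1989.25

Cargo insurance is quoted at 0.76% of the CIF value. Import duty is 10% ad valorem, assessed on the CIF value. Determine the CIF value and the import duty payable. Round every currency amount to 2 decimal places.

CIF value: EUR 374721.57; import duty: EUR 37472.16

Let C be the CIF value. C = FCA price + pre-shipment costs + freight + 0.76% × C
C − 0.76% × C = 369404.96 + 479.48 + 1989.25
0.9924 × C = 371873.69
C = 371873.69 / 0.9924 = 374721.57
Insurance premium = 0.76% × 374721.57 = 2847.88
Import duty = 374721.57 × 10% = 37472.16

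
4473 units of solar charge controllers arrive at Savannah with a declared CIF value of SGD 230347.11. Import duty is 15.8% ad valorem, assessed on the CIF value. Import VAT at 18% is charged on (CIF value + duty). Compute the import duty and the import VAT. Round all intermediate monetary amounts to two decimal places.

Import duty = 230347.11 × 15.8% = 36394.84
VAT base = CIF + duty = 230347.11 + 36394.84 = 266741.95
Import VAT = 266741.95 × 18% = 48013.55

Import duty: SGD 36394.84; import VAT: SGD 48013.55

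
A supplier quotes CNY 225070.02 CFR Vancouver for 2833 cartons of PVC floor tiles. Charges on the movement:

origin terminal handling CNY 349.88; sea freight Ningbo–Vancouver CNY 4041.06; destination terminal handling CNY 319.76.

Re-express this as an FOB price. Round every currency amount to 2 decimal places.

Not relevant to the conversion: origin terminal — on the seller under both CFR and FOB; already in the CFR price and stays in the FOB price. destination terminal — on the buyer under both terms; not part of either seller's price.
From CFR to FOB, the seller no longer bears: freight.
FOB price = 225070.02 − 4041.06 = 221028.96

FOB price: CNY 221028.96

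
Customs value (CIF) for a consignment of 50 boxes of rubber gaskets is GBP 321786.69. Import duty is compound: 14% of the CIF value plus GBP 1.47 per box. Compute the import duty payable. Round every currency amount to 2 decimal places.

Import duty: GBP 45123.64

Ad valorem component: 321786.69 × 14% = 45050.14
Specific component: 50 × 1.47 = 73.50
Import duty = 45050.14 + 73.50 = 45123.64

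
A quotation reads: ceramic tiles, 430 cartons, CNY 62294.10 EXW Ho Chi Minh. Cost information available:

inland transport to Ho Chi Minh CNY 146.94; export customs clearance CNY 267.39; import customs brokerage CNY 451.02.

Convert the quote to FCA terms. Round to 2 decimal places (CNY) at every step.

Not relevant to the conversion: brokerage — on the buyer under both terms; not part of either seller's price.
From EXW to FCA, the seller additionally bears: inland to port, export clearance.
FCA price = 62294.10 + 146.94 + 267.39 = 62708.43

FCA price: CNY 62708.43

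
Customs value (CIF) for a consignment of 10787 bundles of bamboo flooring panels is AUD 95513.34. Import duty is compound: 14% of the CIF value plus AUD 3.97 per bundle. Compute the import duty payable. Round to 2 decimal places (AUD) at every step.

Import duty: AUD 56196.26

Ad valorem component: 95513.34 × 14% = 13371.87
Specific component: 10787 × 3.97 = 42824.39
Import duty = 13371.87 + 42824.39 = 56196.26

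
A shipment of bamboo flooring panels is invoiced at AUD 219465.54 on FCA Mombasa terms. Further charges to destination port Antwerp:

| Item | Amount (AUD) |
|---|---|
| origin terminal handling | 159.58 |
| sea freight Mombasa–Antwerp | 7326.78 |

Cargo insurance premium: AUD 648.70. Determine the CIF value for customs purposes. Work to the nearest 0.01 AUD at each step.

CIF = FCA price + pre-shipment costs + freight + insurance
CIF = 219465.54 + 159.58 + 7326.78 + 648.70 = 227600.60

CIF value: AUD 227600.60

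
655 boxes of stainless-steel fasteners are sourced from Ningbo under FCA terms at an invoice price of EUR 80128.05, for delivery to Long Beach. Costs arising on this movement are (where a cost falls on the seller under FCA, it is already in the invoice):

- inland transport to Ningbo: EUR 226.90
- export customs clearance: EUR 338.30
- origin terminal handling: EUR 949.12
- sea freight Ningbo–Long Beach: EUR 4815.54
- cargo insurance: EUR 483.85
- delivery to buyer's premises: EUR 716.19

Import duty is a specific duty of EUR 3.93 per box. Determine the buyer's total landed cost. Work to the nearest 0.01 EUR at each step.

FCA: the seller delivers export-cleared goods to the carrier; the buyer bears costs from that point.
Already in the invoice (seller's account under FCA): inland to port, export clearance — exclude.
CIF value = FCA price + origin terminal + freight + insurance = 80128.05 + 949.12 + 4815.54 + 483.85 = 86376.56
Import duty = 655 × 3.93 = 2574.15
Buyer bears: origin terminal 949.12 + freight 4815.54 + insurance 483.85 + delivery 716.19 + duty 2574.15 = 9538.85
Landed cost = invoice 80128.05 + 9538.85 = 89666.90

Total landed cost: EUR 89666.90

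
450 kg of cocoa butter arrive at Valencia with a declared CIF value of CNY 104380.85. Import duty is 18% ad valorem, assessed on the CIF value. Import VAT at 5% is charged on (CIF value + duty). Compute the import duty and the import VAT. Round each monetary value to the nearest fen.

Import duty: CNY 18788.55; import VAT: CNY 6158.47

Import duty = 104380.85 × 18% = 18788.55
VAT base = CIF + duty = 104380.85 + 18788.55 = 123169.40
Import VAT = 123169.40 × 5% = 6158.47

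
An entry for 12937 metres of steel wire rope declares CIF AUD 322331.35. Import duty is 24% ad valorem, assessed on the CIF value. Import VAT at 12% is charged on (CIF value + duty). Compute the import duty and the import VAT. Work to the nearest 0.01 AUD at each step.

Import duty: AUD 77359.52; import VAT: AUD 47962.90

Import duty = 322331.35 × 24% = 77359.52
VAT base = CIF + duty = 322331.35 + 77359.52 = 399690.87
Import VAT = 399690.87 × 12% = 47962.90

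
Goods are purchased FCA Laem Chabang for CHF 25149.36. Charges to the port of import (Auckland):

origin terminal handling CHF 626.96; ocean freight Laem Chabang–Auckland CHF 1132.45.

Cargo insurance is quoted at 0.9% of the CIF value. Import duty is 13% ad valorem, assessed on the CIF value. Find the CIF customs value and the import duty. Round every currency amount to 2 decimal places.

CIF value: CHF 27153.15; import duty: CHF 3529.91

Let C be the CIF value. C = FCA price + pre-shipment costs + freight + 0.9% × C
C − 0.9% × C = 25149.36 + 626.96 + 1132.45
0.991 × C = 26908.77
C = 26908.77 / 0.991 = 27153.15
Insurance premium = 0.9% × 27153.15 = 244.38
Import duty = 27153.15 × 13% = 3529.91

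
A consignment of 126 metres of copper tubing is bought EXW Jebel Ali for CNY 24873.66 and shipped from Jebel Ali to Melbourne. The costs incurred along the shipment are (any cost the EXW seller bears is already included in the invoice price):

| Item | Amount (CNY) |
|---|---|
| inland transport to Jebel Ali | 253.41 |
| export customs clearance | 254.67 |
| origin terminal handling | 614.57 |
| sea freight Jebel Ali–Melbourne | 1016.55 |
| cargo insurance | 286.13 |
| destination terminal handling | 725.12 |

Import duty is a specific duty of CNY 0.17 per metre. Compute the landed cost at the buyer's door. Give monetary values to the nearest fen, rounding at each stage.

EXW: the seller makes goods available at their premises; the buyer bears all onward costs.
CIF value = EXW price + inland to port + export clearance + origin terminal + freight + insurance = 24873.66 + 253.41 + 254.67 + 614.57 + 1016.55 + 286.13 = 27298.99
Import duty = 126 × 0.17 = 21.42
Buyer bears: inland to port 253.41 + export clearance 254.67 + origin terminal 614.57 + freight 1016.55 + insurance 286.13 + destination terminal 725.12 + duty 21.42 = 3171.87
Landed cost = invoice 24873.66 + 3171.87 = 28045.53

Total landed cost: CNY 28045.53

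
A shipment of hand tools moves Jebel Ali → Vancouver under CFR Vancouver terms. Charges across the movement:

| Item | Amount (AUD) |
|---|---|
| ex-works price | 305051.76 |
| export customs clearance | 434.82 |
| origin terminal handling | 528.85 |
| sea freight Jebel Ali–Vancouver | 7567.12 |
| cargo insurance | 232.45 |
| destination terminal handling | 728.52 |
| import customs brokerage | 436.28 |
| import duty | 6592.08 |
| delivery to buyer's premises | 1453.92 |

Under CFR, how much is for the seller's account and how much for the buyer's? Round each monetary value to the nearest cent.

Seller: AUD 313582.55; buyer: AUD 9443.25

CFR: the seller pays costs through ocean freight to the destination port, but not insurance.
Seller's account: goods 305051.76 + export clearance 434.82 + origin terminal 528.85 + freight 7567.12 = 313582.55
Buyer's account: insurance 232.45 + destination terminal 728.52 + brokerage 436.28 + duty 6592.08 + delivery 1453.92 = 9443.25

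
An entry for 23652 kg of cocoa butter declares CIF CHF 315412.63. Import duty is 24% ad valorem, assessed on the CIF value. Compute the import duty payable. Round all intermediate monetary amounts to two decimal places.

Import duty = 315412.63 × 24% = 75699.03

Import duty: CHF 75699.03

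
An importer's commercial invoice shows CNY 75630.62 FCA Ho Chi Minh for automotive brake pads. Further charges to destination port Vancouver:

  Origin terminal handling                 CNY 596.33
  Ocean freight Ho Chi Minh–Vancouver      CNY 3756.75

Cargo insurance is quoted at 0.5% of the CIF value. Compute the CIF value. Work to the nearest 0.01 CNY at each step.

CIF value: CNY 80385.63

Let C be the CIF value. C = FCA price + pre-shipment costs + freight + 0.5% × C
C − 0.5% × C = 75630.62 + 596.33 + 3756.75
0.995 × C = 79983.70
C = 79983.70 / 0.995 = 80385.63
Insurance premium = 0.5% × 80385.63 = 401.93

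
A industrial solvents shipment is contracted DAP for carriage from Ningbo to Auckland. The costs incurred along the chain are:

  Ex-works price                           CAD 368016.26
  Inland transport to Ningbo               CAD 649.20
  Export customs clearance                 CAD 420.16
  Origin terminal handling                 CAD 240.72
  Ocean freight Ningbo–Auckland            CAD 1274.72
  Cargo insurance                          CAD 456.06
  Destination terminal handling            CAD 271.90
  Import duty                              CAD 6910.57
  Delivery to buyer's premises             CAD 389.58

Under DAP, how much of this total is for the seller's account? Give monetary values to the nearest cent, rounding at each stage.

DAP: the seller bears all costs to the named destination except import duty and clearance.
Seller's account: goods 368016.26 + inland to port 649.20 + export clearance 420.16 + origin terminal 240.72 + freight 1274.72 + insurance 456.06 + destination terminal 271.90 + delivery 389.58 = 371718.60
Buyer's account: duty 6910.57 = 6910.57

Seller's account: CAD 371718.60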